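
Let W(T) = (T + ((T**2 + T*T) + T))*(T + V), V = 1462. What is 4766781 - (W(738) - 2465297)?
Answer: -2392448722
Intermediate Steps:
W(T) = (1462 + T)*(2*T + 2*T**2) (W(T) = (T + ((T**2 + T*T) + T))*(T + 1462) = (T + ((T**2 + T**2) + T))*(1462 + T) = (T + (2*T**2 + T))*(1462 + T) = (T + (T + 2*T**2))*(1462 + T) = (2*T + 2*T**2)*(1462 + T) = (1462 + T)*(2*T + 2*T**2))
4766781 - (W(738) - 2465297) = 4766781 - (2*738*(1462 + 738**2 + 1463*738) - 2465297) = 4766781 - (2*738*(1462 + 544644 + 1079694) - 2465297) = 4766781 - (2*738*1625800 - 2465297) = 4766781 - (2399680800 - 2465297) = 4766781 - 1*2397215503 = 4766781 - 2397215503 = -2392448722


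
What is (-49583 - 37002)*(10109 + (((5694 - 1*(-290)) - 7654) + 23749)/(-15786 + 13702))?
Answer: -1822187992045/2084 ≈ -8.7437e+8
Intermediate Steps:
(-49583 - 37002)*(10109 + (((5694 - 1*(-290)) - 7654) + 23749)/(-15786 + 13702)) = -86585*(10109 + (((5694 + 290) - 7654) + 23749)/(-2084)) = -86585*(10109 + ((5984 - 7654) + 23749)*(-1/2084)) = -86585*(10109 + (-1670 + 23749)*(-1/2084)) = -86585*(10109 + 22079*(-1/2084)) = -86585*(10109 - 22079/2084) = -86585*21045077/2084 = -1822187992045/2084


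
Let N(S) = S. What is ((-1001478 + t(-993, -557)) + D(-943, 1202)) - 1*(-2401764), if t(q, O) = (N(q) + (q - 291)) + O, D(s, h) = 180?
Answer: 1397632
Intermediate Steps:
t(q, O) = -291 + O + 2*q (t(q, O) = (q + (q - 291)) + O = (q + (-291 + q)) + O = (-291 + 2*q) + O = -291 + O + 2*q)
((-1001478 + t(-993, -557)) + D(-943, 1202)) - 1*(-2401764) = ((-1001478 + (-291 - 557 + 2*(-993))) + 180) - 1*(-2401764) = ((-1001478 + (-291 - 557 - 1986)) + 180) + 2401764 = ((-1001478 - 2834) + 180) + 2401764 = (-1004312 + 180) + 2401764 = -1004132 + 2401764 = 1397632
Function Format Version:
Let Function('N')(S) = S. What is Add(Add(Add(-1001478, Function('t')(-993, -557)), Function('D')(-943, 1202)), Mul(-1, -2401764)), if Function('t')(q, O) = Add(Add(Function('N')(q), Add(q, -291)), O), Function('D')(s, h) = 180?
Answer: 1397632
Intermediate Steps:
Function('t')(q, O) = Add(-291, O, Mul(2, q)) (Function('t')(q, O) = Add(Add(q, Add(q, -291)), O) = Add(Add(q, Add(-291, q)), O) = Add(Add(-291, Mul(2, q)), O) = Add(-291, O, Mul(2, q)))
Add(Add(Add(-1001478, Function('t')(-993, -557)), Function('D')(-943, 1202)), Mul(-1, -2401764)) = Add(Add(Add(-1001478, Add(-291, -557, Mul(2, -993))), 180), Mul(-1, -2401764)) = Add(Add(Add(-1001478, Add(-291, -557, -1986)), 180), 2401764) = Add(Add(Add(-1001478, -2834), 180), 2401764) = Add(Add(-1004312, 180), 2401764) = Add(-1004132, 2401764) = 1397632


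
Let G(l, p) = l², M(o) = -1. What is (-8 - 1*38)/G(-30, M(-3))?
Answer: -23/450 ≈ -0.051111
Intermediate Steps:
(-8 - 1*38)/G(-30, M(-3)) = (-8 - 1*38)/((-30)²) = (-8 - 38)/900 = -46*1/900 = -23/450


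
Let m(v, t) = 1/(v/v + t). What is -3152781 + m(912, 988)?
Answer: -3118100408/989 ≈ -3.1528e+6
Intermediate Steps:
m(v, t) = 1/(1 + t)
-3152781 + m(912, 988) = -3152781 + 1/(1 + 988) = -3152781 + 1/989 = -3118100408/989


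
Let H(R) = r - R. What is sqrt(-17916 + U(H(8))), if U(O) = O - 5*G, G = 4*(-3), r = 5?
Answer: I*sqrt(17859) ≈ 133.64*I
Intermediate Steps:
G = -12
H(R) = 5 - R
U(O) = 60 + O (U(O) = O - 5*(-12) = O + 60 = 60 + O)
sqrt(-17916 + U(H(8))) = sqrt(-17916 + (60 + (5 - 1*8))) = sqrt(-17916 + (60 + (5 - 8))) = sqrt(-17916 + (60 - 3)) = sqrt(-17916 + 57) = sqrt(-17859) = I*sqrt(17859)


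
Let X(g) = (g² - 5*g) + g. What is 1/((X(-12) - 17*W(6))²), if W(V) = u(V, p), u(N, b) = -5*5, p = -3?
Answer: 1/380689 ≈ 2.6268e-6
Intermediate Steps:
u(N, b) = -25
W(V) = -25
X(g) = g² - 4*g
1/((X(-12) - 17*W(6))²) = 1/((-12*(-4 - 12) - 17*(-25))²) = 1/((-12*(-16) + 425)²) = 1/((192 + 425)²) = 1/(617²) = 1/380689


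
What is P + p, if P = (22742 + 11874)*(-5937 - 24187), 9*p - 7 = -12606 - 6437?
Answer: -9384970492/9 ≈ -1.0428e+9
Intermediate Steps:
p = -19036/9 (p = 7/9 + (-12606 - 6437)/9 = 7/9 + (⅑)*(-19043) = 7/9 - 19043/9 = -19036/9 ≈ -2115.1)
P = -1042772384 (P = 34616*(-30124) = -1042772384)
P + p = -1042772384 - 19036/9 = -9384970492/9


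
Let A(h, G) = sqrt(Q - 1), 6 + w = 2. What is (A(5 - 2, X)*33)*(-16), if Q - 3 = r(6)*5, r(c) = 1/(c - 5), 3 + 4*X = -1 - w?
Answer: -528*sqrt(7) ≈ -1397.0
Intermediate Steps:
w = -4 (w = -6 + 2 = -4)
X = 0 (X = -3/4 + (-1 - 1*(-4))/4 = -3/4 + (-1 + 4)/4 = -3/4 + (1/4)*3 = -3/4 + 3/4 = 0)
r(c) = 1/(-5 + c)
Q = 8 (Q = 3 + 5/(-5 + 6) = 3 + 5/1 = 3 + 1*5 = 3 + 5 = 8)
A(h, G) = sqrt(7) (A(h, G) = sqrt(8 - 1) = sqrt(7))
(A(5 - 2, X)*33)*(-16) = (sqrt(7)*33)*(-16) = (33*sqrt(7))*(-16) = -528*sqrt(7)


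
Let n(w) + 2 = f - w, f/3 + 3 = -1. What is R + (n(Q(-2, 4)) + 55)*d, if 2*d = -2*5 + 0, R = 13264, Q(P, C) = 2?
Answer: 13069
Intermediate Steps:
f = -12 (f = -9 + 3*(-1) = -9 - 3 = -12)
n(w) = -14 - w (n(w) = -2 + (-12 - w) = -14 - w)
d = -5 (d = (-2*5 + 0)/2 = (-10 + 0)/2 = (½)*(-10) = -5)
R + (n(Q(-2, 4)) + 55)*d = 13264 + ((-14 - 1*2) + 55)*(-5) = 13264 + ((-14 - 2) + 55)*(-5) = 13264 + (-16 + 55)*(-5) = 13264 + 39*(-5) = 13264 - 195 = 13069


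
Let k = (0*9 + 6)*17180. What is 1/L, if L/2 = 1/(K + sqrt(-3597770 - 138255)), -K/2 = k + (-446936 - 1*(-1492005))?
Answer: -1148149 + 5*I*sqrt(149441)/2 ≈ -1.1481e+6 + 966.44*I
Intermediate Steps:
k = 103080 (k = (0 + 6)*17180 = 6*17180 = 103080)
K = -2296298 (K = -2*(103080 + (-446936 - 1*(-1492005))) = -2*(103080 + (-446936 + 1492005)) = -2*(103080 + 1045069) = -2*1148149 = -2296298)
L = 2/(-2296298 + 5*I*sqrt(149441)) (L = 2/(-2296298 + sqrt(-3597770 - 138255)) = 2/(-2296298 + sqrt(-3736025)) = 2/(-2296298 + 5*I*sqrt(149441)) ≈ -8.7097e-7 - 7.3312e-10*I)
1/L = 1/(-4592596/5272988240829 - 10*I*sqrt(149441)/5272988240829)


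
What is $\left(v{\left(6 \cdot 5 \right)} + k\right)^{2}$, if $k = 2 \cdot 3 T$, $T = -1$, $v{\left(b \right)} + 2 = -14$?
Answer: $484$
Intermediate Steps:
$v{\left(b \right)} = -16$ ($v{\left(b \right)} = -2 - 14 = -16$)
$k = -6$ ($k = 2 \cdot 3 \left(-1\right) = 6 \left(-1\right) = -6$)
$\left(v{\left(6 \cdot 5 \right)} + k\right)^{2} = \left(-16 - 6\right)^{2} = \left(-22\right)^{2} = 484$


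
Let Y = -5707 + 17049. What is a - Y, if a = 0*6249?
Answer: -11342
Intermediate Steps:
Y = 11342
a = 0
a - Y = 0 - 1*11342 = 0 - 11342 = -11342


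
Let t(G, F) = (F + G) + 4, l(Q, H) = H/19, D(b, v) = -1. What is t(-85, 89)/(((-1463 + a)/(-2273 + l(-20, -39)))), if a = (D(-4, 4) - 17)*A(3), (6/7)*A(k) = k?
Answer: 172904/14497 ≈ 11.927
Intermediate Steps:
l(Q, H) = H/19 (l(Q, H) = H*(1/19) = H/19)
A(k) = 7*k/6
a = -63 (a = (-1 - 17)*((7/6)*3) = -18*7/2 = -63)
t(G, F) = 4 + F + G
t(-85, 89)/(((-1463 + a)/(-2273 + l(-20, -39)))) = (4 + 89 - 85)/(((-1463 - 63)/(-2273 + (1/19)*(-39)))) = 8/((-1526/(-2273 - 39/19))) = 8/((-1526/(-43226/19))) = 8/((-1526*(-19/43226))) = 8/(14497/21613) = 8*(21613/14497) = 172904/14497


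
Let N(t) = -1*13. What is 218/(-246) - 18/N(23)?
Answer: 797/1599 ≈ 0.49844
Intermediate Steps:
N(t) = -13
218/(-246) - 18/N(23) = 218/(-246) - 18/(-13) = 218*(-1/246) - 18*(-1/13) = -109/123 + 18/13 = 797/1599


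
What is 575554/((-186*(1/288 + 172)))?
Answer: -27626592/1535647 ≈ -17.990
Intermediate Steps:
575554/((-186*(1/288 + 172))) = 575554/((-186*49537/288)) = 575554/(-1535647/48) = 575554*(-48/1535647) = -27626592/1535647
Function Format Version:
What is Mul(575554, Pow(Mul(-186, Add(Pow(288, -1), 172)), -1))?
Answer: Rational(-27626592, 1535647) ≈ -17.990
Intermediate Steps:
Mul(575554, Pow(Mul(-186, Add(Pow(288, -1), 172)), -1)) = Mul(575554, Pow(Mul(-186, Add(Rational(1, 288), 172)), -1)) = Mul(575554, Pow(Mul(-186, Rational(49537, 288)), -1)) = Mul(575554, Pow(Rational(-1535647, 48), -1)) = Mul(575554, Rational(-48, 1535647)) = Rational(-27626592, 1535647)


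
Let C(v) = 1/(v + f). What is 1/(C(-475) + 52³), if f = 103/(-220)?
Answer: 104603/14708018404 ≈ 7.1120e-6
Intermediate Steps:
f = -103/220 (f = 103*(-1/220) = -103/220 ≈ -0.46818)
C(v) = 1/(-103/220 + v) (C(v) = 1/(v - 103/220) = 1/(-103/220 + v))
1/(C(-475) + 52³) = 1/(220/(-103 + 220*(-475)) + 52³) = 1/(220/(-103 - 104500) + 140608) = 1/(220/(-104603) + 140608) = 1/(220*(-1/104603) + 140608) = 1/(-220/104603 + 140608) = 1/(14708018404/104603) = 104603/14708018404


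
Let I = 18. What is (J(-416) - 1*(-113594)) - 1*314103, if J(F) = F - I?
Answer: -200943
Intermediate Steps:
J(F) = -18 + F (J(F) = F - 1*18 = F - 18 = -18 + F)
(J(-416) - 1*(-113594)) - 1*314103 = ((-18 - 416) - 1*(-113594)) - 1*314103 = (-434 + 113594) - 314103 = 113160 - 314103 = -200943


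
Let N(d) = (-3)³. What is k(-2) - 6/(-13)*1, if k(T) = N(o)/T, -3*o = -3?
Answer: 363/26 ≈ 13.962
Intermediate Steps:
o = 1 (o = -⅓*(-3) = 1)
N(d) = -27
k(T) = -27/T
k(-2) - 6/(-13)*1 = -27/(-2) - 6/(-13)*1 = -27*(-½) - 6*(-1/13)*1 = 27/2 + (6/13)*1 = 27/2 + 6/13 = 363/26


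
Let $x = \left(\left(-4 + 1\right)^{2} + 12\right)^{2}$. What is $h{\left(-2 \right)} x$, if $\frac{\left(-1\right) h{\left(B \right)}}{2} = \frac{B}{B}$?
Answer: $-882$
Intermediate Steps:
$h{\left(B \right)} = -2$ ($h{\left(B \right)} = - 2 \frac{B}{B} = \left(-2\right) 1 = -2$)
$x = 441$ ($x = \left(\left(-3\right)^{2} + 12\right)^{2} = \left(9 + 12\right)^{2} = 21^{2} = 441$)
$h{\left(-2 \right)} x = \left(-2\right) 441 = -882$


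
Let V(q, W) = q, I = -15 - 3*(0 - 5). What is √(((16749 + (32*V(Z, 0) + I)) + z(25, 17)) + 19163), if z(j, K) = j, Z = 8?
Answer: √36193 ≈ 190.24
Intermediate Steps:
I = 0 (I = -15 - 3*(-5) = -15 + 15 = 0)
√(((16749 + (32*V(Z, 0) + I)) + z(25, 17)) + 19163) = √(((16749 + (32*8 + 0)) + 25) + 19163) = √(((16749 + (256 + 0)) + 25) + 19163) = √(((16749 + 256) + 25) + 19163) = √((17005 + 25) + 19163) = √(17030 + 19163) = √36193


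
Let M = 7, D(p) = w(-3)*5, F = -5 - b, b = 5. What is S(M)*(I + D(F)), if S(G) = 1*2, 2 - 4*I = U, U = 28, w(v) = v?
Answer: -43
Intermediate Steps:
F = -10 (F = -5 - 1*5 = -5 - 5 = -10)
D(p) = -15 (D(p) = -3*5 = -15)
I = -13/2 (I = ½ - ¼*28 = ½ - 7 = -13/2 ≈ -6.5000)
S(G) = 2
S(M)*(I + D(F)) = 2*(-13/2 - 15) = 2*(-43/2) = -43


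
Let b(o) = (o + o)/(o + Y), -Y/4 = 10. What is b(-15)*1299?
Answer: 7794/11 ≈ 708.54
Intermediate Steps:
Y = -40 (Y = -4*10 = -40)
b(o) = 2*o/(-40 + o) (b(o) = (o + o)/(o - 40) = (2*o)/(-40 + o) = 2*o/(-40 + o))
b(-15)*1299 = (2*(-15)/(-40 - 15))*1299 = (2*(-15)/(-55))*1299 = (2*(-15)*(-1/55))*1299 = (6/11)*1299 = 7794/11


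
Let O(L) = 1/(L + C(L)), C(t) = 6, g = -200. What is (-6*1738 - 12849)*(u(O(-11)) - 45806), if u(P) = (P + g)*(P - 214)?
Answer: 1701059883/25 ≈ 6.8042e+7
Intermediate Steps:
O(L) = 1/(6 + L) (O(L) = 1/(L + 6) = 1/(6 + L))
u(P) = (-214 + P)*(-200 + P) (u(P) = (P - 200)*(P - 214) = (-200 + P)*(-214 + P) = (-214 + P)*(-200 + P))
(-6*1738 - 12849)*(u(O(-11)) - 45806) = (-6*1738 - 12849)*((42800 + (1/(6 - 11))**2 - 414/(6 - 11)) - 45806) = (-10428 - 12849)*((42800 + (1/(-5))**2 - 414/(-5)) - 45806) = -23277*((42800 + (-1/5)**2 - 414*(-1/5)) - 45806) = -23277*((42800 + 1/25 + 414/5) - 45806) = -23277*(1072071/25 - 45806) = -23277*(-73079/25) = 1701059883/25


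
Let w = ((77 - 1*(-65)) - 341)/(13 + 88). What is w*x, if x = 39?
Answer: -7761/101 ≈ -76.842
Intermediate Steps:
w = -199/101 (w = ((77 + 65) - 341)/101 = (142 - 341)*(1/101) = -199*1/101 = -199/101 ≈ -1.9703)
w*x = -199/101*39 = -7761/101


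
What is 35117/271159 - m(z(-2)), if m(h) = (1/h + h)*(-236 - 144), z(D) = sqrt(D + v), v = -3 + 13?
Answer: 35117/271159 + 855*sqrt(2) ≈ 1209.3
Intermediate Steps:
v = 10
z(D) = sqrt(10 + D) (z(D) = sqrt(D + 10) = sqrt(10 + D))
m(h) = -380*h - 380/h (m(h) = (h + 1/h)*(-380) = -380*h - 380/h)
35117/271159 - m(z(-2)) = 35117/271159 - (-380*sqrt(10 - 2) - 380/sqrt(10 - 2)) = 35117*(1/271159) - (-760*sqrt(2) - 380*sqrt(2)/4) = 35117/271159 - (-760*sqrt(2) - 380*sqrt(2)/4) = 35117/271159 - (-760*sqrt(2) - 95*sqrt(2)) = 35117/271159 - (-855)*sqrt(2) = 35117/271159 + 855*sqrt(2)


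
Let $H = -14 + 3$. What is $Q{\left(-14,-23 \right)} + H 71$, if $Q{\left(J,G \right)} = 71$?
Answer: $-710$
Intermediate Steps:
$H = -11$
$Q{\left(-14,-23 \right)} + H 71 = 71 - 781 = -710$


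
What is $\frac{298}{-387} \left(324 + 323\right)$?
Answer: $- \frac{192806}{387} \approx -498.21$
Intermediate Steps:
$\frac{298}{-387} \left(324 + 323\right) = 298 \left(- \frac{1}{387}\right) 647 = \left(- \frac{298}{387}\right) 647 = - \frac{192806}{387}$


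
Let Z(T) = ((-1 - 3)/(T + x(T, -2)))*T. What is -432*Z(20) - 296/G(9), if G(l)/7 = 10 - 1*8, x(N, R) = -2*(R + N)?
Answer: -15268/7 ≈ -2181.1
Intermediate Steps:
x(N, R) = -2*N - 2*R (x(N, R) = -2*(N + R) = -2*N - 2*R)
G(l) = 14 (G(l) = 7*(10 - 1*8) = 7*(10 - 8) = 7*2 = 14)
Z(T) = -4*T/(4 - T) (Z(T) = ((-1 - 3)/(T + (-2*T - 2*(-2))))*T = (-4/(T + (-2*T + 4)))*T = (-4/(T + (4 - 2*T)))*T = (-4/(4 - T))*T = -4*T/(4 - T))
-432*Z(20) - 296/G(9) = -1728*20/(-4 + 20) - 296/14 = -1728*20/16 - 296*1/14 = -1728*20/16 - 148/7 = -432*5 - 148/7 = -2160 - 148/7 = -15268/7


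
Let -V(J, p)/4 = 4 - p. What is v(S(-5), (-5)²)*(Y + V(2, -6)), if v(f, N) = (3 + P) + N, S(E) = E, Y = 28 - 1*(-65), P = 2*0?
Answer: 1484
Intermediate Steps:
P = 0
Y = 93 (Y = 28 + 65 = 93)
v(f, N) = 3 + N (v(f, N) = (3 + 0) + N = 3 + N)
V(J, p) = -16 + 4*p (V(J, p) = -4*(4 - p) = -16 + 4*p)
v(S(-5), (-5)²)*(Y + V(2, -6)) = (3 + (-5)²)*(93 + (-16 + 4*(-6))) = (3 + 25)*(93 + (-16 - 24)) = 28*(93 - 40) = 28*53 = 1484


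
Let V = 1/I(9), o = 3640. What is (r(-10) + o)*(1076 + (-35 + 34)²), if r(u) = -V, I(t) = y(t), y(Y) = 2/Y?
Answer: 7830867/2 ≈ 3.9154e+6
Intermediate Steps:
I(t) = 2/t
V = 9/2 (V = 1/(2/9) = 9/2 ≈ 4.5000)
r(u) = -9/2 (r(u) = -1*9/2 = -9/2)
(r(-10) + o)*(1076 + (-35 + 34)²) = (-9/2 + 3640)*(1076 + (-35 + 34)²) = 7271*(1076 + (-1)²)/2 = 7271*(1076 + 1)/2 = (7271/2)*1077 = 7830867/2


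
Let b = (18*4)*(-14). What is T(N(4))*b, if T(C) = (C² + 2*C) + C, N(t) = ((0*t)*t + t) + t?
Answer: -88704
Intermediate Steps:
N(t) = 2*t (N(t) = (0*t + t) + t = (0 + t) + t = t + t = 2*t)
T(C) = C² + 3*C
b = -1008 (b = 72*(-14) = -1008)
T(N(4))*b = ((2*4)*(3 + 2*4))*(-1008) = (8*(3 + 8))*(-1008) = (8*11)*(-1008) = 88*(-1008) = -88704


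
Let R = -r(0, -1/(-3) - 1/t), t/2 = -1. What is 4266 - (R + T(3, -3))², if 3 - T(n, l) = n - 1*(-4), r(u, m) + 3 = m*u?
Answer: 4265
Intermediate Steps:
t = -2 (t = 2*(-1) = -2)
r(u, m) = -3 + m*u
T(n, l) = -1 - n (T(n, l) = 3 - (n - 1*(-4)) = 3 - (n + 4) = 3 - (4 + n) = 3 + (-4 - n) = -1 - n)
R = 3 (R = -(-3 + (-1/(-3) - 1/(-2))*0) = -(-3 + (-1*(-⅓) - 1*(-½))*0) = -(-3 + (⅓ + ½)*0) = -(-3 + (⅚)*0) = -(-3 + 0) = -1*(-3) = 3)
4266 - (R + T(3, -3))² = 4266 - (3 + (-1 - 1*3))² = 4266 - (3 + (-1 - 3))² = 4266 - (3 - 4)² = 4266 - 1*(-1)² = 4266 - 1*1 = 4266 - 1 = 4265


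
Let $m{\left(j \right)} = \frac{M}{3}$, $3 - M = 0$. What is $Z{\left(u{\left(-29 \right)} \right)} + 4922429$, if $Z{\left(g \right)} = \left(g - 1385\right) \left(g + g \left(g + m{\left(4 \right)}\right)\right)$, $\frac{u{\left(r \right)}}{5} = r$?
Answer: $-26802121$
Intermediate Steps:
$M = 3$ ($M = 3 - 0 = 3 + 0 = 3$)
$u{\left(r \right)} = 5 r$
$m{\left(j \right)} = 1$ ($m{\left(j \right)} = \frac{3}{3} = 3 \cdot \frac{1}{3} = 1$)
$Z{\left(g \right)} = \left(-1385 + g\right) \left(g + g \left(1 + g\right)\right)$ ($Z{\left(g \right)} = \left(g - 1385\right) \left(g + g \left(g + 1\right)\right) = \left(-1385 + g\right) \left(g + g \left(1 + g\right)\right)$)
$Z{\left(u{\left(-29 \right)} \right)} + 4922429 = 5 \left(-29\right) \left(-2770 + \left(5 \left(-29\right)\right)^{2} - 1383 \cdot 5 \left(-29\right)\right) + 4922429 = - 145 \left(-2770 + \left(-145\right)^{2} - -200535\right) + 4922429 = - 145 \left(-2770 + 21025 + 200535\right) + 4922429 = \left(-145\right) 218790 + 4922429 = -31724550 + 4922429 = -26802121$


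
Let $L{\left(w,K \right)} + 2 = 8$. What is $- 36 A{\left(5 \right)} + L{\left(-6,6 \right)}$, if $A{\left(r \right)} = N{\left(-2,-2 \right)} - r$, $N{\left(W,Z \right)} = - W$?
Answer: $114$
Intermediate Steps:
$L{\left(w,K \right)} = 6$ ($L{\left(w,K \right)} = -2 + 8 = 6$)
$A{\left(r \right)} = 2 - r$ ($A{\left(r \right)} = \left(-1\right) \left(-2\right) - r = 2 - r$)
$- 36 A{\left(5 \right)} + L{\left(-6,6 \right)} = - 36 \left(2 - 5\right) + 6 = \left(-36\right) \left(-3\right) + 6 = 108 + 6 = 114$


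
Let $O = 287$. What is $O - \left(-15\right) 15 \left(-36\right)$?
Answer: $-7813$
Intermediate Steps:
$O - \left(-15\right) 15 \left(-36\right) = 287 - \left(-15\right) 15 \left(-36\right) = 287 - \left(-225\right) \left(-36\right) = 287 - 8100 = -7813$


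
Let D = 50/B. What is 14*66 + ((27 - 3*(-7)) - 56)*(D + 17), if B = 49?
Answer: 38212/49 ≈ 779.84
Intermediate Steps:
D = 50/49 ≈ 1.0204
14*66 + ((27 - 3*(-7)) - 56)*(D + 17) = 14*66 + ((27 - 3*(-7)) - 56)*(50/49 + 17) = 924 + ((27 + 21) - 56)*(883/49) = 924 + (48 - 56)*(883/49) = 924 - 8*883/49 = 924 - 7064/49 = 38212/49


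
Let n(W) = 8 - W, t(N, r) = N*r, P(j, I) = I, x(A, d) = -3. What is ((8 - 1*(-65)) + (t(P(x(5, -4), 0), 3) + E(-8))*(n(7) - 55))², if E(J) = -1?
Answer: 16129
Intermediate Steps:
((8 - 1*(-65)) + (t(P(x(5, -4), 0), 3) + E(-8))*(n(7) - 55))² = ((8 - 1*(-65)) + (0*3 - 1)*((8 - 1*7) - 55))² = ((8 + 65) + (0 - 1)*((8 - 7) - 55))² = (73 - (1 - 55))² = (73 - 1*(-54))² = (73 + 54)² = 127² = 16129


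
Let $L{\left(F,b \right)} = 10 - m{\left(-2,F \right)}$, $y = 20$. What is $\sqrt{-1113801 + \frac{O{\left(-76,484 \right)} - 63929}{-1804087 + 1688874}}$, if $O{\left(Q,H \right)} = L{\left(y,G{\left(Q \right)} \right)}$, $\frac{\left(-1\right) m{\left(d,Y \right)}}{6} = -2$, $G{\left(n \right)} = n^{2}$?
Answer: $\frac{i \sqrt{301727071476434}}{16459} \approx 1055.4 i$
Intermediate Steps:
$m{\left(d,Y \right)} = 12$ ($m{\left(d,Y \right)} = \left(-6\right) \left(-2\right) = 12$)
$L{\left(F,b \right)} = -2$ ($L{\left(F,b \right)} = 10 - 12 = -2$)
$O{\left(Q,H \right)} = -2$
$\sqrt{-1113801 + \frac{O{\left(-76,484 \right)} - 63929}{-1804087 + 1688874}} = \sqrt{-1113801 + \frac{-2 - 63929}{-1804087 + 1688874}} = \sqrt{-1113801 - \frac{63931}{-115213}} = \sqrt{-1113801 - - \frac{9133}{16459}} = \sqrt{-1113801 + \frac{9133}{16459}} = \sqrt{- \frac{18332041526}{16459}} = \frac{i \sqrt{301727071476434}}{16459}$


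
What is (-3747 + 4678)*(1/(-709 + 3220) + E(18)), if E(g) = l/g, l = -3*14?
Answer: -5453798/2511 ≈ -2172.0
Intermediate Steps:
l = -42
E(g) = -42/g
(-3747 + 4678)*(1/(-709 + 3220) + E(18)) = (-3747 + 4678)*(1/(-709 + 3220) - 42/18) = 931*(1/2511 - 42*1/18) = 931*(1/2511 - 7/3) = 931*(-5858/2511) = -5453798/2511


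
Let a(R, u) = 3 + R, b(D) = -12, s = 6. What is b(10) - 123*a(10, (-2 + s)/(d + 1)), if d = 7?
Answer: -1611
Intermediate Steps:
b(10) - 123*a(10, (-2 + s)/(d + 1)) = -12 - 123*(3 + 10) = -12 - 123*13 = -12 - 1599 = -1611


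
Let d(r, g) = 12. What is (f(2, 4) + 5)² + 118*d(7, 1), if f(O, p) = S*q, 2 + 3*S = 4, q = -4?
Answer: 12793/9 ≈ 1421.4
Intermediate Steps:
S = ⅔ (S = -⅔ + (⅓)*4 = -⅔ + 4/3 = ⅔ ≈ 0.66667)
f(O, p) = -8/3 (f(O, p) = (⅔)*(-4) = -8/3)
(f(2, 4) + 5)² + 118*d(7, 1) = (-8/3 + 5)² + 118*12 = (7/3)² + 1416 = 49/9 + 1416 = 12793/9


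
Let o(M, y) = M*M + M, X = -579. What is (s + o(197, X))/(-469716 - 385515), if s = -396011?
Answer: 357005/855231 ≈ 0.41744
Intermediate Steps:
o(M, y) = M + M**2 (o(M, y) = M**2 + M = M + M**2)
(s + o(197, X))/(-469716 - 385515) = (-396011 + 197*(1 + 197))/(-469716 - 385515) = (-396011 + 197*198)/(-855231) = (-396011 + 39006)*(-1/855231) = -357005*(-1/855231) = 357005/855231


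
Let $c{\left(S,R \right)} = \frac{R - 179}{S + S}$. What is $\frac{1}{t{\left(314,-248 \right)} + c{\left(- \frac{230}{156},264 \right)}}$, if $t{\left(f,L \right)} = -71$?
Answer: $- \frac{23}{2296} \approx -0.010017$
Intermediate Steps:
$c{\left(S,R \right)} = \frac{-179 + R}{2 S}$
$\frac{1}{t{\left(314,-248 \right)} + c{\left(- \frac{230}{156},264 \right)}} = \frac{1}{-71 + \frac{-179 + 264}{2 \left(- \frac{230}{156}\right)}} = \frac{1}{-71 + \frac{1}{2} \frac{1}{\left(-230\right) \frac{1}{156}} \cdot 85} = \frac{1}{-71 + \frac{1}{2} \frac{1}{- \frac{115}{78}} \cdot 85} = \frac{1}{-71 + \frac{1}{2} \left(- \frac{78}{115}\right) 85} = \frac{1}{-71 - \frac{663}{23}} = \frac{1}{- \frac{2296}{23}} = - \frac{23}{2296}$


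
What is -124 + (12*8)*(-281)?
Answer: -27100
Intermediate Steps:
-124 + (12*8)*(-281) = -124 + 96*(-281) = -124 - 26976 = -27100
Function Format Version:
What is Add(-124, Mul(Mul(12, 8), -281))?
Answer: -27100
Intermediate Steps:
Add(-124, Mul(Mul(12, 8), -281)) = Add(-124, Mul(96, -281)) = Add(-124, -26976) = -27100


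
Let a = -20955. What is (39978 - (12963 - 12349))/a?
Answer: -39364/20955 ≈ -1.8785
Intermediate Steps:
(39978 - (12963 - 12349))/a = (39978 - (12963 - 12349))/(-20955) = (39978 - 1*614)*(-1/20955) = (39978 - 614)*(-1/20955) = 39364*(-1/20955) = -39364/20955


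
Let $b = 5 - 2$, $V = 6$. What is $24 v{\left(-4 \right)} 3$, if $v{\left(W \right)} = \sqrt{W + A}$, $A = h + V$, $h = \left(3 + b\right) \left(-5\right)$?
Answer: $144 i \sqrt{7} \approx 380.99 i$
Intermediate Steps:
$b = 3$
$h = -30$ ($h = \left(3 + 3\right) \left(-5\right) = 6 \left(-5\right) = -30$)
$A = -24$ ($A = -30 + 6 = -24$)
$v{\left(W \right)} = \sqrt{-24 + W}$ ($v{\left(W \right)} = \sqrt{W - 24} = \sqrt{-24 + W}$)
$24 v{\left(-4 \right)} 3 = 24 \sqrt{-24 - 4} \cdot 3 = 24 \sqrt{-28} \cdot 3 = 24 \cdot 2 i \sqrt{7} \cdot 3 = 24 \cdot 6 i \sqrt{7} = 144 i \sqrt{7}$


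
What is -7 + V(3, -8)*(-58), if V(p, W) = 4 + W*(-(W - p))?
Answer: 4865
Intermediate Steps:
V(p, W) = 4 + W*(p - W)
-7 + V(3, -8)*(-58) = -7 + (4 - 1*(-8)**2 - 8*3)*(-58) = -7 + (4 - 1*64 - 24)*(-58) = -7 + (4 - 64 - 24)*(-58) = -7 - 84*(-58) = -7 + 4872 = 4865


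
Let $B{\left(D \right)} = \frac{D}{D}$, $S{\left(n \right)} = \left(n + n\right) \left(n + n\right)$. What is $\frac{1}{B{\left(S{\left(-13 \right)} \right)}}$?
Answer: $1$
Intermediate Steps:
$S{\left(n \right)} = 4 n^{2}$ ($S{\left(n \right)} = 2 n 2 n = 4 n^{2}$)
$B{\left(D \right)} = 1$
$\frac{1}{B{\left(S{\left(-13 \right)} \right)}} = 1^{-1} = 1$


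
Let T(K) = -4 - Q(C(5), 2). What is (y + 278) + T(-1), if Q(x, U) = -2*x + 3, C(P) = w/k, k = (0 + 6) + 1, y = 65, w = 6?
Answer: 2364/7 ≈ 337.71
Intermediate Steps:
k = 7 (k = 6 + 1 = 7)
C(P) = 6/7
Q(x, U) = 3 - 2*x
T(K) = -37/7 (T(K) = -4 - (3 - 2*6/7) = -4 - (3 - 12/7) = -4 - 1*9/7 = -4 - 9/7 = -37/7)
(y + 278) + T(-1) = (65 + 278) - 37/7 = 343 - 37/7 = 2364/7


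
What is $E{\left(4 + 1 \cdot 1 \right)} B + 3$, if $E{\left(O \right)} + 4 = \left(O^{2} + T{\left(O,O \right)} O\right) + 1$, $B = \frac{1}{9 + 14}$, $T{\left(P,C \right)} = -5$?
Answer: $\frac{66}{23} \approx 2.8696$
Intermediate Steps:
$B = \frac{1}{23} \approx 0.043478$
$E{\left(O \right)} = -3 + O^{2} - 5 O$ ($E{\left(O \right)} = -4 + \left(\left(O^{2} - 5 O\right) + 1\right) = -4 + \left(1 + O^{2} - 5 O\right) = -3 + O^{2} - 5 O$)
$E{\left(4 + 1 \cdot 1 \right)} B + 3 = \left(-3 + \left(4 + 1 \cdot 1\right)^{2} - 5 \left(4 + 1 \cdot 1\right)\right) \frac{1}{23} + 3 = \left(-3 + \left(4 + 1\right)^{2} - 5 \left(4 + 1\right)\right) \frac{1}{23} + 3 = \left(-3 + 5^{2} - 25\right) \frac{1}{23} + 3 = \left(-3 + 25 - 25\right) \frac{1}{23} + 3 = \left(-3\right) \frac{1}{23} + 3 = - \frac{3}{23} + 3 = \frac{66}{23}$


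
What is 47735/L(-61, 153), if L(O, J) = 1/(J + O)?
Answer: 4391620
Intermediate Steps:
47735/L(-61, 153) = 47735/(1/(153 - 61)) = 47735/(1/92) = 47735*92 = 4391620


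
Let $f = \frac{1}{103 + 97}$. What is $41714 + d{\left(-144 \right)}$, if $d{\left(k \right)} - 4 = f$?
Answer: $\frac{8343601}{200} \approx 41718.0$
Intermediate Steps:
$f = \frac{1}{200} \approx 0.005$
$d{\left(k \right)} = \frac{801}{200}$ ($d{\left(k \right)} = 4 + \frac{1}{200} = \frac{801}{200}$)
$41714 + d{\left(-144 \right)} = 41714 + \frac{801}{200} = \frac{8343601}{200}$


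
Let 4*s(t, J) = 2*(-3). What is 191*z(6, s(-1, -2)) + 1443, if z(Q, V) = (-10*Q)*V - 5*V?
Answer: 40131/2 ≈ 20066.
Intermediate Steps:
s(t, J) = -3/2 (s(t, J) = (2*(-3))/4 = (¼)*(-6) = -3/2)
z(Q, V) = -5*V - 10*Q*V (z(Q, V) = -10*Q*V - 5*V = -5*V - 10*Q*V)
191*z(6, s(-1, -2)) + 1443 = 191*(-5*(-3/2)*(1 + 2*6)) + 1443 = 191*(-5*(-3/2)*(1 + 12)) + 1443 = 191*(-5*(-3/2)*13) + 1443 = 191*(195/2) + 1443 = 37245/2 + 1443 = 40131/2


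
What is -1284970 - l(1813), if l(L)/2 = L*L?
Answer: -7858908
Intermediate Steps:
l(L) = 2*L**2 (l(L) = 2*(L*L) = 2*L**2)
-1284970 - l(1813) = -1284970 - 2*1813**2 = -1284970 - 2*3286969 = -1284970 - 1*6573938 = -1284970 - 6573938 = -7858908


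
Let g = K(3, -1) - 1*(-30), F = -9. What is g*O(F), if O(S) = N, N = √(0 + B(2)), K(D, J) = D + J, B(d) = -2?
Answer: 32*I*√2 ≈ 45.255*I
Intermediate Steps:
N = I*√2 (N = √(0 - 2) = √(-2) = I*√2 ≈ 1.4142*I)
O(S) = I*√2
g = 32 (g = (3 - 1) - 1*(-30) = 2 + 30 = 32)
g*O(F) = 32*(I*√2) = 32*I*√2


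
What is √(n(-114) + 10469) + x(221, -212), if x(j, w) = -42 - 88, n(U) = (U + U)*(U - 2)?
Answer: -130 + √36917 ≈ 62.138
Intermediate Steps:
n(U) = 2*U*(-2 + U) (n(U) = (2*U)*(-2 + U) = 2*U*(-2 + U))
x(j, w) = -130
√(n(-114) + 10469) + x(221, -212) = √(2*(-114)*(-2 - 114) + 10469) - 130 = √(2*(-114)*(-116) + 10469) - 130 = √(26448 + 10469) - 130 = √36917 - 130 = -130 + √36917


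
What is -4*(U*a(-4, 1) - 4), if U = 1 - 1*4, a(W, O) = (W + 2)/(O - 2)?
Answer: 40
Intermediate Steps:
a(W, O) = (2 + W)/(-2 + O)
U = -3 (U = 1 - 4 = -3)
-4*(U*a(-4, 1) - 4) = -4*(-3*(2 - 4)/(-2 + 1) - 4) = -4*(-3*(-2)/(-1) - 4) = -4*(-(-3)*(-2) - 4) = -4*(-3*2 - 4) = -4*(-6 - 4) = -4*(-10) = 40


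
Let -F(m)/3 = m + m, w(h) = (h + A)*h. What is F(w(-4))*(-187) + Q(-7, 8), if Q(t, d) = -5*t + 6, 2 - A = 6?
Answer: 35945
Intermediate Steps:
A = -4 (A = 2 - 1*6 = 2 - 6 = -4)
Q(t, d) = 6 - 5*t
w(h) = h*(-4 + h) (w(h) = (h - 4)*h = (-4 + h)*h = h*(-4 + h))
F(m) = -6*m (F(m) = -3*(m + m) = -6*m)
F(w(-4))*(-187) + Q(-7, 8) = -(-24)*(-4 - 4)*(-187) + (6 - 5*(-7)) = -(-24)*(-8)*(-187) + (6 + 35) = -6*32*(-187) + 41 = -192*(-187) + 41 = 35904 + 41 = 35945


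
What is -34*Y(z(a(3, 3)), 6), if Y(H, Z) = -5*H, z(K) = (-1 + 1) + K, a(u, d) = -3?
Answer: -510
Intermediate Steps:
z(K) = K (z(K) = 0 + K = K)
-34*Y(z(a(3, 3)), 6) = -(-170)*(-3) = -34*15 = -510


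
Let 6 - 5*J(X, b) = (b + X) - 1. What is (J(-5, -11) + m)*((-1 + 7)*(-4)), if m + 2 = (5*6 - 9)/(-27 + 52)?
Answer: -2064/25 ≈ -82.560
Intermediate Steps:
m = -29/25 (m = -2 + (5*6 - 9)/(-27 + 52) = -2 + (30 - 9)/25 = -2 + 21*(1/25) = -2 + 21/25 = -29/25 ≈ -1.1600)
J(X, b) = 7/5 - X/5 - b/5 (J(X, b) = 6/5 - ((b + X) - 1)/5 = 6/5 - ((X + b) - 1)/5 = 6/5 - (-1 + X + b)/5 = 6/5 + (1/5 - X/5 - b/5) = 7/5 - X/5 - b/5)
(J(-5, -11) + m)*((-1 + 7)*(-4)) = ((7/5 - 1/5*(-5) - 1/5*(-11)) - 29/25)*((-1 + 7)*(-4)) = ((7/5 + 1 + 11/5) - 29/25)*(6*(-4)) = (23/5 - 29/25)*(-24) = (86/25)*(-24) = -2064/25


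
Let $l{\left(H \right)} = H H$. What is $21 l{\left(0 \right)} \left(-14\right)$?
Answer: $0$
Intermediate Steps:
$l{\left(H \right)} = H^{2}$
$21 l{\left(0 \right)} \left(-14\right) = 21 \cdot 0^{2} \left(-14\right) = 21 \cdot 0 \left(-14\right) = 0 \left(-14\right) = 0$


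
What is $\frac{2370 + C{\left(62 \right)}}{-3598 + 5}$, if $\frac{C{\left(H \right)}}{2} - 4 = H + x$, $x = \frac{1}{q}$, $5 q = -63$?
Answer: $- \frac{157616}{226359} \approx -0.69631$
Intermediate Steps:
$q = - \frac{63}{5}$ ($q = \frac{1}{5} \left(-63\right) = - \frac{63}{5} \approx -12.6$)
$x = - \frac{5}{63}$ ($x = \frac{1}{- \frac{63}{5}} = - \frac{5}{63} \approx -0.079365$)
$C{\left(H \right)} = \frac{494}{63} + 2 H$ ($C{\left(H \right)} = 8 + 2 \left(H - \frac{5}{63}\right) = 8 + 2 \left(- \frac{5}{63} + H\right) = 8 + \left(- \frac{10}{63} + 2 H\right) = \frac{494}{63} + 2 H$)
$\frac{2370 + C{\left(62 \right)}}{-3598 + 5} = \frac{2370 + \left(\frac{494}{63} + 2 \cdot 62\right)}{-3598 + 5} = \frac{2370 + \left(\frac{494}{63} + 124\right)}{-3593} = \left(2370 + \frac{8306}{63}\right) \left(- \frac{1}{3593}\right) = \frac{157616}{63} \left(- \frac{1}{3593}\right) = - \frac{157616}{226359}$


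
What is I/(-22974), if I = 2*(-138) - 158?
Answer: 31/1641 ≈ 0.018891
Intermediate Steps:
I = -434 (I = -276 - 158 = -434)
I/(-22974) = -434/(-22974) = -434*(-1/22974) = 31/1641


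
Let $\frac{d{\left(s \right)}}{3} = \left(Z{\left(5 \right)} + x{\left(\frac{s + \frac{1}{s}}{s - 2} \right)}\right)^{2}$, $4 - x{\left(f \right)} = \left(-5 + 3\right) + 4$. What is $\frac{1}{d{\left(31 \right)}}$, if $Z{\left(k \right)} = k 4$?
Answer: $\frac{1}{1452} \approx 0.00068871$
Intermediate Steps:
$Z{\left(k \right)} = 4 k$
$x{\left(f \right)} = 2$ ($x{\left(f \right)} = 4 - \left(\left(-5 + 3\right) + 4\right) = 4 - \left(-2 + 4\right) = 4 - 2 = 2$)
$d{\left(s \right)} = 1452$ ($d{\left(s \right)} = 3 \left(4 \cdot 5 + 2\right)^{2} = 3 \left(20 + 2\right)^{2} = 3 \cdot 22^{2} = 3 \cdot 484 = 1452$)
$\frac{1}{d{\left(31 \right)}} = \frac{1}{1452}$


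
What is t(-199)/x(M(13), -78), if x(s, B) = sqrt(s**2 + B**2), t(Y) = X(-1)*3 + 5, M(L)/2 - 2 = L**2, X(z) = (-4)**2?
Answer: 53*sqrt(3418)/20508 ≈ 0.15109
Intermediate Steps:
X(z) = 16
M(L) = 4 + 2*L**2
t(Y) = 53 (t(Y) = 16*3 + 5 = 48 + 5 = 53)
x(s, B) = sqrt(B**2 + s**2)
t(-199)/x(M(13), -78) = 53/(sqrt((-78)**2 + (4 + 2*13**2)**2)) = 53/(sqrt(6084 + (4 + 2*169)**2)) = 53/(sqrt(6084 + (4 + 338)**2)) = 53/(sqrt(6084 + 342**2)) = 53/(sqrt(6084 + 116964)) = 53/(sqrt(123048)) = 53/((6*sqrt(3418))) = 53*(sqrt(3418)/20508) = 53*sqrt(3418)/20508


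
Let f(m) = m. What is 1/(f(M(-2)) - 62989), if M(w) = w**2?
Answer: -1/62985 ≈ -1.5877e-5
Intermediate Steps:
1/(f(M(-2)) - 62989) = 1/((-2)**2 - 62989) = 1/(4 - 62989) = 1/(-62985) = -1/62985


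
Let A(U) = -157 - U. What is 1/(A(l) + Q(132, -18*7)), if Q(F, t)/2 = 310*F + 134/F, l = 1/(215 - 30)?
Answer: 6105/498687077 ≈ 1.2242e-5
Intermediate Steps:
l = 1/185 ≈ 0.0054054
Q(F, t) = 268/F + 620*F (Q(F, t) = 2*(310*F + 134/F) = 2*(134/F + 310*F) = 268/F + 620*F)
1/(A(l) + Q(132, -18*7)) = 1/((-157 - 1*1/185) + (268/132 + 620*132)) = 1/((-157 - 1/185) + (268*(1/132) + 81840)) = 1/(-29046/185 + (67/33 + 81840)) = 1/(-29046/185 + 2700787/33) = 1/(498687077/6105) = 6105/498687077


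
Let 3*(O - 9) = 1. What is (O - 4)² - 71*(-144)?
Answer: 92272/9 ≈ 10252.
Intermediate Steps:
O = 28/3 (O = 9 + (⅓)*1 = 9 + ⅓ = 28/3 ≈ 9.3333)
(O - 4)² - 71*(-144) = (28/3 - 4)² - 71*(-144) = (16/3)² + 10224 = 256/9 + 10224 = 92272/9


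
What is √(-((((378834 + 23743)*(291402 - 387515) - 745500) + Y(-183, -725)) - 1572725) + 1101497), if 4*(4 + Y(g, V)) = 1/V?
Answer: √3254359076160729/290 ≈ 1.9671e+5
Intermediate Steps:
Y(g, V) = -4 + 1/(4*V)
√(-((((378834 + 23743)*(291402 - 387515) - 745500) + Y(-183, -725)) - 1572725) + 1101497) = √(-((((378834 + 23743)*(291402 - 387515) - 745500) + (-4 + (¼)/(-725))) - 1572725) + 1101497) = √(-(((402577*(-96113) - 745500) + (-4 + (¼)*(-1/725))) - 1572725) + 1101497) = √(-(((-38692883201 - 745500) + (-4 - 1/2900)) - 1572725) + 1101497) = √(-((-38693628701 - 11601/2900) - 1572725) + 1101497) = √(-(-112211523244501/2900 - 1572725) + 1101497) = √(-1*(-112216084147001/2900) + 1101497) = √(112216084147001/2900 + 1101497) = √(112219278488301/2900) = √3254359076160729/290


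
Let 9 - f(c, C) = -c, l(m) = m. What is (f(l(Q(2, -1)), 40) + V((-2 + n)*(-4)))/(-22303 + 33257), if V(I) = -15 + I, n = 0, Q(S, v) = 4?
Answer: 3/5477 ≈ 0.00054775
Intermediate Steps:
f(c, C) = 9 + c (f(c, C) = 9 - (-1)*c = 9 + c)
(f(l(Q(2, -1)), 40) + V((-2 + n)*(-4)))/(-22303 + 33257) = ((9 + 4) + (-15 + (-2 + 0)*(-4)))/(-22303 + 33257) = (13 + (-15 - 2*(-4)))/10954 = (13 + (-15 + 8))*(1/10954) = (13 - 7)*(1/10954) = 6*(1/10954) = 3/5477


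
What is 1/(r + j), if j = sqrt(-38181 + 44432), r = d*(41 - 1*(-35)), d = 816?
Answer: 3264/202419895 - sqrt(6251)/3845978005 ≈ 1.6104e-5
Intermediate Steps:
r = 62016 (r = 816*(41 - 1*(-35)) = 816*(41 + 35) = 816*76 = 62016)
j = sqrt(6251) ≈ 79.063
1/(r + j) = 1/(62016 + sqrt(6251))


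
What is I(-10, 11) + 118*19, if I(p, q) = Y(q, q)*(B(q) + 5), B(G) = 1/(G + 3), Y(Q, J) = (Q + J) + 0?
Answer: 16475/7 ≈ 2353.6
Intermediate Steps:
Y(Q, J) = J + Q (Y(Q, J) = (J + Q) + 0 = J + Q)
B(G) = 1/(3 + G)
I(p, q) = 2*q*(5 + 1/(3 + q)) (I(p, q) = (q + q)*(1/(3 + q) + 5) = (2*q)*(5 + 1/(3 + q)) = 2*q*(5 + 1/(3 + q)))
I(-10, 11) + 118*19 = 2*11*(16 + 5*11)/(3 + 11) + 118*19 = 2*11*(16 + 55)/14 + 2242 = 2*11*(1/14)*71 + 2242 = 781/7 + 2242 = 16475/7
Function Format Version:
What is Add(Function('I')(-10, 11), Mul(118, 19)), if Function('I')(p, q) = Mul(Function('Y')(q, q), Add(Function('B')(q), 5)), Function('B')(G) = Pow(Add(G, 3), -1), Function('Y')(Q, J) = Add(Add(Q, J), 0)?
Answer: Rational(16475, 7) ≈ 2353.6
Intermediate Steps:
Function('Y')(Q, J) = Add(J, Q) (Function('Y')(Q, J) = Add(Add(J, Q), 0) = Add(J, Q))
Function('B')(G) = Pow(Add(3, G), -1)
Function('I')(p, q) = Mul(2, q, Add(5, Pow(Add(3, q), -1))) (Function('I')(p, q) = Mul(Add(q, q), Add(Pow(Add(3, q), -1), 5)) = Mul(Mul(2, q), Add(5, Pow(Add(3, q), -1))) = Mul(2, q, Add(5, Pow(Add(3, q), -1))))
Add(Function('I')(-10, 11), Mul(118, 19)) = Add(Mul(2, 11, Pow(Add(3, 11), -1), Add(16, Mul(5, 11))), Mul(118, 19)) = Add(Mul(2, 11, Pow(14, -1), Add(16, 55)), 2242) = Add(Mul(2, 11, Rational(1, 14), 71), 2242) = Add(Rational(781, 7), 2242) = Rational(16475, 7)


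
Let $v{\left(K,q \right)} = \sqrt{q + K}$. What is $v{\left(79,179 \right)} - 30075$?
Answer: $-30075 + \sqrt{258} \approx -30059.0$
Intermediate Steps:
$v{\left(K,q \right)} = \sqrt{K + q}$
$v{\left(79,179 \right)} - 30075 = \sqrt{79 + 179} - 30075 = \sqrt{258} - 30075 = -30075 + \sqrt{258}$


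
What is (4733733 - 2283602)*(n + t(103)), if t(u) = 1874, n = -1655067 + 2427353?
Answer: 1896793414960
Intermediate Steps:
n = 772286
(4733733 - 2283602)*(n + t(103)) = (4733733 - 2283602)*(772286 + 1874) = 2450131*774160 = 1896793414960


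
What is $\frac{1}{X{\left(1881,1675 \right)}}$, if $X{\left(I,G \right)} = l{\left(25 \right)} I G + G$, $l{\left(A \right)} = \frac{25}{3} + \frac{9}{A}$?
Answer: $\frac{1}{27391543} \approx 3.6508 \cdot 10^{-8}$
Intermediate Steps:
$l{\left(A \right)} = \frac{25}{3} + \frac{9}{A}$ ($l{\left(A \right)} = 25 \cdot \frac{1}{3} + \frac{9}{A} = \frac{25}{3} + \frac{9}{A}$)
$X{\left(I,G \right)} = G + \frac{652 G I}{75}$ ($X{\left(I,G \right)} = \left(\frac{25}{3} + \frac{9}{25}\right) I G + G = \frac{652 I}{75} G + G = \frac{652 G I}{75} + G = G + \frac{652 G I}{75}$)
$\frac{1}{X{\left(1881,1675 \right)}} = \frac{1}{\frac{1}{75} \cdot 1675 \left(75 + 652 \cdot 1881\right)} = \frac{1}{\frac{1}{75} \cdot 1675 \left(75 + 1226412\right)} = \frac{1}{\frac{1}{75} \cdot 1675 \cdot 1226487} = \frac{1}{27391543}$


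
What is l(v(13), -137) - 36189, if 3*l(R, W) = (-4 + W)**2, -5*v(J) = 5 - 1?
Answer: -29562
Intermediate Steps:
v(J) = -4/5 (v(J) = -(5 - 1)/5 = -1/5*4 = -4/5)
l(R, W) = (-4 + W)**2/3
l(v(13), -137) - 36189 = (-4 - 137)**2/3 - 36189 = (1/3)*(-141)**2 - 36189 = (1/3)*19881 - 36189 = 6627 - 36189 = -29562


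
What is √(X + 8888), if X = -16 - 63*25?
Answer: √7297 ≈ 85.422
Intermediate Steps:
X = -1591 (X = -16 - 1575 = -1591)
√(X + 8888) = √(-1591 + 8888) = √7297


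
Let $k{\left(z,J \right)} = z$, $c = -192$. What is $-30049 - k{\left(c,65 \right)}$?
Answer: $-29857$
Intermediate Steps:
$-30049 - k{\left(c,65 \right)} = -30049 - -192 = -30049 + 192 = -29857$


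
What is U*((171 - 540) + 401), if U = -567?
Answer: -18144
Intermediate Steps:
U*((171 - 540) + 401) = -567*((171 - 540) + 401) = -567*(-369 + 401) = -567*32 = -18144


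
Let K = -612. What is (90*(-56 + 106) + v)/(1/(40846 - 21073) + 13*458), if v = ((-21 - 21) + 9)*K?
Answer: 69759144/16818349 ≈ 4.1478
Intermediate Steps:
v = 20196 (v = ((-21 - 21) + 9)*(-612) = (-42 + 9)*(-612) = -33*(-612) = 20196)
(90*(-56 + 106) + v)/(1/(40846 - 21073) + 13*458) = (90*(-56 + 106) + 20196)/(1/(40846 - 21073) + 13*458) = (90*50 + 20196)/(1/19773 + 5954) = (4500 + 20196)/(1/19773 + 5954) = 24696/(117728443/19773) = 24696*(19773/117728443) = 69759144/16818349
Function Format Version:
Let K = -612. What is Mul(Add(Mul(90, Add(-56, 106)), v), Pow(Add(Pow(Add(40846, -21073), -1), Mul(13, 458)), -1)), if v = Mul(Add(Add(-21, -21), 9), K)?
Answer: Rational(69759144, 16818349) ≈ 4.1478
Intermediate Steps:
v = 20196 (v = Mul(Add(Add(-21, -21), 9), -612) = Mul(Add(-42, 9), -612) = Mul(-33, -612) = 20196)
Mul(Add(Mul(90, Add(-56, 106)), v), Pow(Add(Pow(Add(40846, -21073), -1), Mul(13, 458)), -1)) = Mul(Add(Mul(90, Add(-56, 106)), 20196), Pow(Add(Pow(Add(40846, -21073), -1), Mul(13, 458)), -1)) = Mul(Add(Mul(90, 50), 20196), Pow(Add(Pow(19773, -1), 5954), -1)) = Mul(Add(4500, 20196), Pow(Add(Rational(1, 19773), 5954), -1)) = Mul(24696, Pow(Rational(117728443, 19773), -1)) = Mul(24696, Rational(19773, 117728443)) = Rational(69759144, 16818349)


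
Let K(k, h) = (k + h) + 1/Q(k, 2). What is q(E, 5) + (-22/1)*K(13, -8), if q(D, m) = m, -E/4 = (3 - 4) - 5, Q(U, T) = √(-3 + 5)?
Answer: -105 - 11*√2 ≈ -120.56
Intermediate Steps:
Q(U, T) = √2
E = 24 (E = -4*((3 - 4) - 5) = -4*(-1 - 5) = -4*(-6) = 24)
K(k, h) = h + k + √2/2 (K(k, h) = (k + h) + 1/(√2) = (h + k) + √2/2 = h + k + √2/2)
q(E, 5) + (-22/1)*K(13, -8) = 5 + (-22/1)*(-8 + 13 + √2/2) = 5 + (-22*1)*(5 + √2/2) = 5 - 22*(5 + √2/2) = 5 + (-110 - 11*√2) = -105 - 11*√2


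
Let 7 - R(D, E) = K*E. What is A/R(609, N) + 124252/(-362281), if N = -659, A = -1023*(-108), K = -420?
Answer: -74415852800/100269599213 ≈ -0.74216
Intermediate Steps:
A = 110484
R(D, E) = 7 + 420*E (R(D, E) = 7 - (-420)*E = 7 + 420*E)
A/R(609, N) + 124252/(-362281) = 110484/(7 + 420*(-659)) + 124252/(-362281) = 110484/(7 - 276780) + 124252*(-1/362281) = 110484/(-276773) - 124252/362281 = 110484*(-1/276773) - 124252/362281 = -110484/276773 - 124252/362281 = -74415852800/100269599213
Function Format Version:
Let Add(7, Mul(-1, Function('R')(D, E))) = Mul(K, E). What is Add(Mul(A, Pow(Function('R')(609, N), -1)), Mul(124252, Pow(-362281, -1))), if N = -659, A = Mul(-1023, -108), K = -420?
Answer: Rational(-74415852800, 100269599213) ≈ -0.74216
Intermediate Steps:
A = 110484
Function('R')(D, E) = Add(7, Mul(420, E)) (Function('R')(D, E) = Add(7, Mul(-1, Mul(-420, E))) = Add(7, Mul(420, E)))
Add(Mul(A, Pow(Function('R')(609, N), -1)), Mul(124252, Pow(-362281, -1))) = Add(Mul(110484, Pow(Add(7, Mul(420, -659)), -1)), Mul(124252, Pow(-362281, -1))) = Add(Mul(110484, Pow(Add(7, -276780), -1)), Mul(124252, Rational(-1, 362281))) = Add(Mul(110484, Pow(-276773, -1)), Rational(-124252, 362281)) = Add(Mul(110484, Rational(-1, 276773)), Rational(-124252, 362281)) = Add(Rational(-110484, 276773), Rational(-124252, 362281)) = Rational(-74415852800, 100269599213)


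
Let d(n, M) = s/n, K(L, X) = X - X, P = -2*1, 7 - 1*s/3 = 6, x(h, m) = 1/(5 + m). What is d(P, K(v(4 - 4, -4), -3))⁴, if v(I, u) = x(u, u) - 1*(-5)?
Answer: 81/16 ≈ 5.0625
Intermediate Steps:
s = 3 (s = 21 - 3*6 = 21 - 18 = 3)
P = -2
v(I, u) = 5 + 1/(5 + u) (v(I, u) = 1/(5 + u) - 1*(-5) = 1/(5 + u) + 5 = 5 + 1/(5 + u))
K(L, X) = 0
d(n, M) = 3/n
d(P, K(v(4 - 4, -4), -3))⁴ = (3/(-2))⁴ = (3*(-½))⁴ = (-3/2)⁴ = 81/16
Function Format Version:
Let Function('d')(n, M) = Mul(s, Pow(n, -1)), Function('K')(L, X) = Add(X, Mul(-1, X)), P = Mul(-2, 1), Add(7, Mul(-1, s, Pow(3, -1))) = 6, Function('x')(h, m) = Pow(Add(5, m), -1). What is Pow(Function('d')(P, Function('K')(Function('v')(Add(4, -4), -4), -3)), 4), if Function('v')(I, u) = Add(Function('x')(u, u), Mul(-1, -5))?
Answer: Rational(81, 16) ≈ 5.0625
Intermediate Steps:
s = 3 (s = Add(21, Mul(-3, 6)) = Add(21, -18) = 3)
P = -2
Function('v')(I, u) = Add(5, Pow(Add(5, u), -1)) (Function('v')(I, u) = Add(Pow(Add(5, u), -1), Mul(-1, -5)) = Add(Pow(Add(5, u), -1), 5) = Add(5, Pow(Add(5, u), -1)))
Function('K')(L, X) = 0
Function('d')(n, M) = Mul(3, Pow(n, -1))
Pow(Function('d')(P, Function('K')(Function('v')(Add(4, -4), -4), -3)), 4) = Pow(Mul(3, Pow(-2, -1)), 4) = Pow(Mul(3, Rational(-1, 2)), 4) = Pow(Rational(-3, 2), 4) = Rational(81, 16)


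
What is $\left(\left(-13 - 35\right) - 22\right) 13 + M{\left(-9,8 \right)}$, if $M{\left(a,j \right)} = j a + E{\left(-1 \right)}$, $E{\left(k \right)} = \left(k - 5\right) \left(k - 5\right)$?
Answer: $-946$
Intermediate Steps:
$E{\left(k \right)} = \left(-5 + k\right)^{2}$ ($E{\left(k \right)} = \left(-5 + k\right) \left(-5 + k\right) = \left(-5 + k\right)^{2}$)
$M{\left(a,j \right)} = 36 + a j$ ($M{\left(a,j \right)} = j a + \left(-5 - 1\right)^{2} = a j + \left(-6\right)^{2} = a j + 36 = 36 + a j$)
$\left(\left(-13 - 35\right) - 22\right) 13 + M{\left(-9,8 \right)} = \left(\left(-13 - 35\right) - 22\right) 13 + \left(36 - 72\right) = \left(-48 - 22\right) 13 + \left(36 - 72\right) = \left(-70\right) 13 - 36 = -910 - 36 = -946$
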